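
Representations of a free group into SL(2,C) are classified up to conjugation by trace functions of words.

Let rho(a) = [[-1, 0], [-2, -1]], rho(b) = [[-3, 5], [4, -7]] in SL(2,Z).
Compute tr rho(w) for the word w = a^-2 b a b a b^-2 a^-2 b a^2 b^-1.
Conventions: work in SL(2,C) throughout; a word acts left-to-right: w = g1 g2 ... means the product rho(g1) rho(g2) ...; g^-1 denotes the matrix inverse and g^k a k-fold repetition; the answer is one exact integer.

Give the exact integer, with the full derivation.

40902

rho(a^-1) = [[-1, 0], [2, -1]]
... * rho(a^-1) = [[-1, 0], [2, -1]]  ->  [[1, 0], [-4, 1]]
... * rho(b) = [[-3, 5], [4, -7]]  ->  [[-3, 5], [16, -27]]
... * rho(a) = [[-1, 0], [-2, -1]]  ->  [[-7, -5], [38, 27]]
... * rho(b) = [[-3, 5], [4, -7]]  ->  [[1, 0], [-6, 1]]
... * rho(a) = [[-1, 0], [-2, -1]]  ->  [[-1, 0], [4, -1]]
... * rho(b^-1) = [[-7, -5], [-4, -3]]  ->  [[7, 5], [-24, -17]]
... * rho(b^-1) = [[-7, -5], [-4, -3]]  ->  [[-69, -50], [236, 171]]
... * rho(a^-1) = [[-1, 0], [2, -1]]  ->  [[-31, 50], [106, -171]]
... * rho(a^-1) = [[-1, 0], [2, -1]]  ->  [[131, -50], [-448, 171]]
... * rho(b) = [[-3, 5], [4, -7]]  ->  [[-593, 1005], [2028, -3437]]
... * rho(a) = [[-1, 0], [-2, -1]]  ->  [[-1417, -1005], [4846, 3437]]
... * rho(a) = [[-1, 0], [-2, -1]]  ->  [[3427, 1005], [-11720, -3437]]
... * rho(b^-1) = [[-7, -5], [-4, -3]]  ->  [[-28009, -20150], [95788, 68911]]
tr = -28009 + 68911 = 40902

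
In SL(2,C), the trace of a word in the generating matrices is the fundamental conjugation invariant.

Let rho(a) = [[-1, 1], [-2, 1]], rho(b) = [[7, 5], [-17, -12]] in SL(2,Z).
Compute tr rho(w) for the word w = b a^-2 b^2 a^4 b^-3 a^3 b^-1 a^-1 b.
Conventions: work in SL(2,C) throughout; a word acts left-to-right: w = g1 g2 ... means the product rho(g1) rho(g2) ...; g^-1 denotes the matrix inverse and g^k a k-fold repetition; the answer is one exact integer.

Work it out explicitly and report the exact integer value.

rho(b) = [[7, 5], [-17, -12]]
... * rho(a^-1) = [[1, -1], [2, -1]]  ->  [[17, -12], [-41, 29]]
... * rho(a^-1) = [[1, -1], [2, -1]]  ->  [[-7, -5], [17, 12]]
... * rho(b) = [[7, 5], [-17, -12]]  ->  [[36, 25], [-85, -59]]
... * rho(b) = [[7, 5], [-17, -12]]  ->  [[-173, -120], [408, 283]]
... * rho(a) = [[-1, 1], [-2, 1]]  ->  [[413, -293], [-974, 691]]
... * rho(a) = [[-1, 1], [-2, 1]]  ->  [[173, 120], [-408, -283]]
... * rho(a) = [[-1, 1], [-2, 1]]  ->  [[-413, 293], [974, -691]]
... * rho(a) = [[-1, 1], [-2, 1]]  ->  [[-173, -120], [408, 283]]
... * rho(b^-1) = [[-12, -5], [17, 7]]  ->  [[36, 25], [-85, -59]]
... * rho(b^-1) = [[-12, -5], [17, 7]]  ->  [[-7, -5], [17, 12]]
... * rho(b^-1) = [[-12, -5], [17, 7]]  ->  [[-1, 0], [0, -1]]
... * rho(a) = [[-1, 1], [-2, 1]]  ->  [[1, -1], [2, -1]]
... * rho(a) = [[-1, 1], [-2, 1]]  ->  [[1, 0], [0, 1]]
... * rho(a) = [[-1, 1], [-2, 1]]  ->  [[-1, 1], [-2, 1]]
... * rho(b^-1) = [[-12, -5], [17, 7]]  ->  [[29, 12], [41, 17]]
... * rho(a^-1) = [[1, -1], [2, -1]]  ->  [[53, -41], [75, -58]]
... * rho(b) = [[7, 5], [-17, -12]]  ->  [[1068, 757], [1511, 1071]]
tr = 1068 + 1071 = 2139

2139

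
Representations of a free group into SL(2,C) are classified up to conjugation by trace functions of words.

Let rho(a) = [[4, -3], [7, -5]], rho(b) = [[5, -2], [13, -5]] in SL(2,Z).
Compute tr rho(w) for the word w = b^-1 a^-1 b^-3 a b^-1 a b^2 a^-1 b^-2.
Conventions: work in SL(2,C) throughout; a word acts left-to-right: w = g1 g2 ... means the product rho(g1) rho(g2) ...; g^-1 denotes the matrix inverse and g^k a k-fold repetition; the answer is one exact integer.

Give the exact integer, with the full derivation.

0

rho(b^-1) = [[-5, 2], [-13, 5]]
... * rho(a^-1) = [[-5, 3], [-7, 4]]  ->  [[11, -7], [30, -19]]
... * rho(b^-1) = [[-5, 2], [-13, 5]]  ->  [[36, -13], [97, -35]]
... * rho(b^-1) = [[-5, 2], [-13, 5]]  ->  [[-11, 7], [-30, 19]]
... * rho(b^-1) = [[-5, 2], [-13, 5]]  ->  [[-36, 13], [-97, 35]]
... * rho(a) = [[4, -3], [7, -5]]  ->  [[-53, 43], [-143, 116]]
... * rho(b^-1) = [[-5, 2], [-13, 5]]  ->  [[-294, 109], [-793, 294]]
... * rho(a) = [[4, -3], [7, -5]]  ->  [[-413, 337], [-1114, 909]]
... * rho(b) = [[5, -2], [13, -5]]  ->  [[2316, -859], [6247, -2317]]
... * rho(b) = [[5, -2], [13, -5]]  ->  [[413, -337], [1114, -909]]
... * rho(a^-1) = [[-5, 3], [-7, 4]]  ->  [[294, -109], [793, -294]]
... * rho(b^-1) = [[-5, 2], [-13, 5]]  ->  [[-53, 43], [-143, 116]]
... * rho(b^-1) = [[-5, 2], [-13, 5]]  ->  [[-294, 109], [-793, 294]]
tr = -294 + 294 = 0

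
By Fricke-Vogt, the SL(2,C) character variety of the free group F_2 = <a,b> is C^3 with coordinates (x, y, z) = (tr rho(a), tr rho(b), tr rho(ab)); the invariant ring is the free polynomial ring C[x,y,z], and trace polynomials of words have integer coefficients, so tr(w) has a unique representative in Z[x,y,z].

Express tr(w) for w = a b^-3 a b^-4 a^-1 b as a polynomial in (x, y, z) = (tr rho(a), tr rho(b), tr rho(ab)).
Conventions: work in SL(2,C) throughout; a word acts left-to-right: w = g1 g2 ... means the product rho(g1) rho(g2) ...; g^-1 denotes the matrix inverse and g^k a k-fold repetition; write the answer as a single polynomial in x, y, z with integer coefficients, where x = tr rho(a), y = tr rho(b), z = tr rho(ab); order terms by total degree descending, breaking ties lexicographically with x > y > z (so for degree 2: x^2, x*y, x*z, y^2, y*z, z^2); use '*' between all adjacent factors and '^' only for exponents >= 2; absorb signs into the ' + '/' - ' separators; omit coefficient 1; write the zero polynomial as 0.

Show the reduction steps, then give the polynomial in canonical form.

trace(a^2) = trace(a) trace(a) - trace(1) = x^2 - 2
trace(a^2 b) = trace(a) trace(b a) - trace(b) = x*z - y
trace(b^-1 a^2) = trace(a^2) trace(b) - trace(a^2 b) = x^2*y - x*z - y
trace(b^-1 a^2 b^-1) = trace(b^-1 a^2) trace(b) - trace(b^-1 a^2 b) = x^2*y^2 - x*y*z - x^2 - y^2 + 2
trace(a b^-3 a) = trace(b^-1 a^2 b^-1) trace(b) - trace(b^-1 a^2) = x^2*y^3 - x*y^2*z - 2*x^2*y - y^3 + x*z + 3*y
trace(a b a b) = trace(a b) trace(a b) - trace(1) = z^2 - 2
trace(a b a b^-1) = trace(a b a) trace(b) - trace(a b a b) = x*y*z - y^2 - z^2 + 2
trace(b^-1 a b a b^-1) = trace(a b a b^-1) trace(b) - trace(a b a) = x*y^2*z - y^3 - y*z^2 - x*z + 3*y
trace(a b^-3 a b) = trace(b^-1 a b a b^-1) trace(b) - trace(b^-1 a b a) = x*y^3*z - y^4 - y^2*z^2 - 2*x*y*z + 4*y^2 + z^2 - 2
trace(a b^-1 a b^-3) = trace(a b^-3 a) trace(b) - trace(a b^-3 a b) = x^2*y^4 - 2*x*y^3*z - 2*x^2*y^2 + y^2*z^2 + 3*x*y*z - y^2 - z^2 + 2
trace(a^2 b a) = trace(a) trace(a b a) - trace(a b) = x^2*z - x*y - z
trace(b a b) = trace(b) trace(a b) - trace(a) = y*z - x
trace(a^2 b a b) = trace(a) trace(b a b a) - trace(b a b) = x*z^2 - y*z - x
trace(a b a b^-1 a) = trace(a^2 b a) trace(b) - trace(a^2 b a b) = x^2*y*z - x*y^2 - x*z^2 + x
trace(a b a b a b) = trace(a b) trace(a b a b) - trace(a^-1 b^-1) = z^3 - 3*z
trace(a b a b^-1 a b) = trace(a b a b a) trace(b) - trace(a b a b a b) = x*y*z^2 - y^2*z - z^3 - x*y + 3*z
trace(a b a b^-1 a b^-1) = trace(a b a b^-1 a) trace(b) - trace(a b a b^-1 a b) = x^2*y^2*z - x*y^3 - 2*x*y*z^2 + y^2*z + z^3 + 2*x*y - 3*z
trace(a b a b^-1 a b^-2) = trace(a b a b^-1 a b^-1) trace(b) - trace(a b a b^-1 a) = x^2*y^3*z - x*y^4 - 2*x*y^2*z^2 - x^2*y*z + y^3*z + y*z^3 + 3*x*y^2 + x*z^2 - 3*y*z - x
trace(b^-3 a b a b^-1 a) = trace(a b a b^-1 a b^-2) trace(b) - trace(a b a b^-1 a b^-1) = x^2*y^4*z - x*y^5 - 2*x*y^3*z^2 - 2*x^2*y^2*z + y^4*z + y^2*z^3 + 4*x*y^3 + 3*x*y*z^2 - 4*y^2*z - z^3 - 3*x*y + 3*z
trace(b a b^-1 a b^-4 a) = trace(b^-3 a b a b^-1 a) trace(b) - trace(b^-3 a b a b^-1 a b) = x^2*y^5*z - x*y^6 - 2*x*y^4*z^2 - 3*x^2*y^3*z + y^5*z + y^3*z^3 + 5*x*y^4 + 5*x*y^2*z^2 + x^2*y*z - 5*y^3*z - 2*y*z^3 - 6*x*y^2 - x*z^2 + 6*y*z + x
trace(b^-1 a b^-4 a^-1 b a) = trace(b a b^-1 a b^-4) trace(a) - trace(b a b^-1 a b^-4 a) = -x^2*y^5*z + x^3*y^4 + x*y^6 + 2*x*y^4*z^2 + x^2*y^3*z - y^5*z - y^3*z^3 - 2*x^3*y^2 - 5*x*y^4 - 4*x*y^2*z^2 + 2*x^2*y*z + 5*y^3*z + 2*y*z^3 + 5*x*y^2 - 6*y*z + x
trace(a b a^2 b^-1) = trace(a b a^2) trace(b) - trace(a b a^2 b) = x^2*y*z - x*y^2 - x*z^2 + x
trace(a b a^2 b^-2) = trace(a b a^2 b^-1) trace(b) - trace(a b a^2) = x^2*y^2*z - x*y^3 - x*y*z^2 - x^2*z + 2*x*y + z
trace(a b a^2 b^-3) = trace(a b a^2 b^-2) trace(b) - trace(a b a^2 b^-1) = x^2*y^3*z - x*y^4 - x*y^2*z^2 - 2*x^2*y*z + 3*x*y^2 + x*z^2 + y*z - x
trace(b a^2 b^-4 a) = trace(a b a^2 b^-3) trace(b) - trace(a b a^2 b^-2) = x^2*y^4*z - x*y^5 - x*y^3*z^2 - 3*x^2*y^2*z + 4*x*y^3 + 2*x*y*z^2 + x^2*z + y^2*z - 3*x*y - z
trace(a b^-4 a^-1 b a) = trace(b a^2 b^-4) trace(a) - trace(b a^2 b^-4 a) = -x^2*y^4*z + x^3*y^3 + x*y^5 + x*y^3*z^2 + 2*x^2*y^2*z - 2*x^3*y - 5*x*y^3 - 2*x*y*z^2 - y^2*z + 6*x*y + z
trace(b^-1 a b^-4 a^-1 b a b^-1) = trace(b^-1 a b^-4 a^-1 b a) trace(b) - trace(b^-1 a b^-4 a^-1 b a b) = -x^2*y^6*z + x^3*y^5 + x*y^7 + 2*x*y^5*z^2 + 2*x^2*y^4*z - y^6*z - y^4*z^3 - 3*x^3*y^3 - 6*x*y^5 - 5*x*y^3*z^2 + 5*y^4*z + 2*y^2*z^3 + 2*x^3*y + 10*x*y^3 + 2*x*y*z^2 - 5*y^2*z - 5*x*y - z
trace(a b^-3 a b^-4 a^-1 b) = trace(b^-1 a b^-4 a^-1 b a b^-1) trace(b) - trace(b^-1 a b^-4 a^-1 b a) = -x^2*y^7*z + x^3*y^6 + x*y^8 + 2*x*y^6*z^2 + 3*x^2*y^5*z - y^7*z - y^5*z^3 - 4*x^3*y^4 - 7*x*y^6 - 7*x*y^4*z^2 - x^2*y^3*z + 6*y^5*z + 3*y^3*z^3 + 4*x^3*y^2 + 15*x*y^4 + 6*x*y^2*z^2 - 2*x^2*y*z - 10*y^3*z - 2*y*z^3 - 10*x*y^2 + 5*y*z - x

-x^2*y^7*z + x^3*y^6 + x*y^8 + 2*x*y^6*z^2 + 3*x^2*y^5*z - y^7*z - y^5*z^3 - 4*x^3*y^4 - 7*x*y^6 - 7*x*y^4*z^2 - x^2*y^3*z + 6*y^5*z + 3*y^3*z^3 + 4*x^3*y^2 + 15*x*y^4 + 6*x*y^2*z^2 - 2*x^2*y*z - 10*y^3*z - 2*y*z^3 - 10*x*y^2 + 5*y*z - x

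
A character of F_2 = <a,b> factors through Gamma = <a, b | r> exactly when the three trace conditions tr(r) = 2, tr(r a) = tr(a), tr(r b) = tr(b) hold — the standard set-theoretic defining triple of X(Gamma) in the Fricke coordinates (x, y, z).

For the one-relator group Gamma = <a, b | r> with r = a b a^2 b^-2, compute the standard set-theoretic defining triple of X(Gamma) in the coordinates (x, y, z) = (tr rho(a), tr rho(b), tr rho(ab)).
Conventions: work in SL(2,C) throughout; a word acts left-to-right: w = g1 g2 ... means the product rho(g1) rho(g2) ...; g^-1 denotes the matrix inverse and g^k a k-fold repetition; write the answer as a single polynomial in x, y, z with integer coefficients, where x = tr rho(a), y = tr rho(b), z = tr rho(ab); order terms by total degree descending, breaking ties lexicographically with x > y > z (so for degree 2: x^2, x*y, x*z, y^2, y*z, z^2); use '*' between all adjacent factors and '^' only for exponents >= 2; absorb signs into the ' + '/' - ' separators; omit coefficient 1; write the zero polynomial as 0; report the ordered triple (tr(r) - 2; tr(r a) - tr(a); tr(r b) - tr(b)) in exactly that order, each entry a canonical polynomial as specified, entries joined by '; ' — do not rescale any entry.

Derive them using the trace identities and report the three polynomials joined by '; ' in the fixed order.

trace(b a^2) = trace(a) * trace(b a) - trace(b)   [square of a] = x*z - y
reduce: trace(a b a^2) = trace(a) * trace(b a^2) - trace(b a)   [square of a] = x^2*z - x*y - z
so trace(b a b a) = trace(b a) * trace(b a) - trace(1)   [split at a repeated b] = z^2 - 2
so trace(b a b) = trace(b) * trace(a b) - trace(a)   [square of b] = y*z - x
trace(a b a^2 b) = trace(a) * trace(b a b a) - trace(b a b)   [square of a] = x*z^2 - y*z - x
reduce: trace(b^-1 a b a^2) = trace(a b a^2) * trace(b) - trace(a b a^2 b)   [inverse elimination on b] = x^2*y*z - x*y^2 - x*z^2 + x
trace(a b a^2 b^-2) = trace(b^-1 a b a^2) * trace(b) - trace(b^-1 a b a^2 b)   [inverse elimination on b] = x^2*y^2*z - x*y^3 - x*y*z^2 - x^2*z + 2*x*y + z
trace(a^2 b a^2) = trace(a) * trace(a b a^2) - trace(a b a)  (reduce the a square) = x^3*z - x^2*y - 2*x*z + y
reduce: trace(b^2) = trace(b) * trace(b) - trace(1)  (reduce the b square) = y^2 - 2
so trace(b a^2 b) = trace(a) * trace(b^2 a) - trace(b^2)  (reduce the a square) = x*y*z - x^2 - y^2 + 2
reduce: trace(a^2 b a^2 b) = trace(a) * trace(b a^2 b a) - trace(b a^2 b)  (reduce the a square) = x^2*z^2 - 2*x*y*z + y^2 - 2
trace(b^-1 a^2 b a^2) = trace(a^2 b a^2) * trace(b) - trace(a^2 b a^2 b)  (eliminate b^-1) = x^3*y*z - x^2*y^2 - x^2*z^2 + 2
so trace(a b a^2 b^-2 a) = trace(b^-1 a^2 b a^2) * trace(b) - trace(b^-1 a^2 b a^2 b)  (eliminate b^-1) = x^3*y^2*z - x^2*y^3 - x^2*y*z^2 - x^3*z + x^2*y + 2*x*z + y
assemble the triple (trace(r) - 2; trace(r a) - x; trace(r b) - y)

x^2*y^2*z - x*y^3 - x*y*z^2 - x^2*z + 2*x*y + z - 2; x^3*y^2*z - x^2*y^3 - x^2*y*z^2 - x^3*z + x^2*y + 2*x*z - x + y; x^2*y*z - x*y^2 - x*z^2 + x - y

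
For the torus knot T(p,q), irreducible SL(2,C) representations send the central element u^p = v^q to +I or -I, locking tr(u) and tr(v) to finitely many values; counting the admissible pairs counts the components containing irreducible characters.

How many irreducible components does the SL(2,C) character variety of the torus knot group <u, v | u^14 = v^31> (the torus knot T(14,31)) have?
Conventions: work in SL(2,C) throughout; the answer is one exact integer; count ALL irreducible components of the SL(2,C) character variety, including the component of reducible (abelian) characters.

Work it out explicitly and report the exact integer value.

196

In the torus knot group T(14,31), u^14 = v^31 is central, so an irreducible representation sends it to +I or -I (Schur).
On an irreducible component, tr(u) is locked at 2*cos(pi*alpha/14) for some alpha in 1..13, and tr(v) at 2*cos(pi*beta/31) for some beta in 1..30.
The two central values (-1)^alpha I and (-1)^beta I must be the same matrix, so alpha and beta share a parity.
Counting: 7 odd alphas x 15 odd betas + 6 even alphas x 15 even betas = 105 + 90 = 195.
That is 195 components of irreducible characters, and with the reducible (abelian) component the total is 196.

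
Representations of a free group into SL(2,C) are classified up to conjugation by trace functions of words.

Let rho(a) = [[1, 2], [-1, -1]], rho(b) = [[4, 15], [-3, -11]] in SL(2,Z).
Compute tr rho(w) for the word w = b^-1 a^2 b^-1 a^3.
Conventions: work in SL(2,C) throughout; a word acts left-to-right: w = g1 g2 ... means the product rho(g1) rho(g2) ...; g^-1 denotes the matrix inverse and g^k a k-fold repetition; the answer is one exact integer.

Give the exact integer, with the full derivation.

-42

rho(b^-1) = [[-11, -15], [3, 4]]
... * rho(a) = [[1, 2], [-1, -1]]  ->  [[4, -7], [-1, 2]]
... * rho(a) = [[1, 2], [-1, -1]]  ->  [[11, 15], [-3, -4]]
... * rho(b^-1) = [[-11, -15], [3, 4]]  ->  [[-76, -105], [21, 29]]
... * rho(a) = [[1, 2], [-1, -1]]  ->  [[29, -47], [-8, 13]]
... * rho(a) = [[1, 2], [-1, -1]]  ->  [[76, 105], [-21, -29]]
... * rho(a) = [[1, 2], [-1, -1]]  ->  [[-29, 47], [8, -13]]
tr = -29 + -13 = -42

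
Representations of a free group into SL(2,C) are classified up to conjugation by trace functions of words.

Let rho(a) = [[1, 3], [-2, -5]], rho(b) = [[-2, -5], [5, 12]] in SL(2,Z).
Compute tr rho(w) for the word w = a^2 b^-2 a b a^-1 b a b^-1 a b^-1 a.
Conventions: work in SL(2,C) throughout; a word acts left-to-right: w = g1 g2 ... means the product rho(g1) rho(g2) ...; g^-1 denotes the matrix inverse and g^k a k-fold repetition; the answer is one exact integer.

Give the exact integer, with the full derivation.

rho(a) = [[1, 3], [-2, -5]]
... * rho(a) = [[1, 3], [-2, -5]]  ->  [[-5, -12], [8, 19]]
... * rho(b^-1) = [[12, 5], [-5, -2]]  ->  [[0, -1], [1, 2]]
... * rho(b^-1) = [[12, 5], [-5, -2]]  ->  [[5, 2], [2, 1]]
... * rho(a) = [[1, 3], [-2, -5]]  ->  [[1, 5], [0, 1]]
... * rho(b) = [[-2, -5], [5, 12]]  ->  [[23, 55], [5, 12]]
... * rho(a^-1) = [[-5, -3], [2, 1]]  ->  [[-5, -14], [-1, -3]]
... * rho(b) = [[-2, -5], [5, 12]]  ->  [[-60, -143], [-13, -31]]
... * rho(a) = [[1, 3], [-2, -5]]  ->  [[226, 535], [49, 116]]
... * rho(b^-1) = [[12, 5], [-5, -2]]  ->  [[37, 60], [8, 13]]
... * rho(a) = [[1, 3], [-2, -5]]  ->  [[-83, -189], [-18, -41]]
... * rho(b^-1) = [[12, 5], [-5, -2]]  ->  [[-51, -37], [-11, -8]]
... * rho(a) = [[1, 3], [-2, -5]]  ->  [[23, 32], [5, 7]]
tr = 23 + 7 = 30

30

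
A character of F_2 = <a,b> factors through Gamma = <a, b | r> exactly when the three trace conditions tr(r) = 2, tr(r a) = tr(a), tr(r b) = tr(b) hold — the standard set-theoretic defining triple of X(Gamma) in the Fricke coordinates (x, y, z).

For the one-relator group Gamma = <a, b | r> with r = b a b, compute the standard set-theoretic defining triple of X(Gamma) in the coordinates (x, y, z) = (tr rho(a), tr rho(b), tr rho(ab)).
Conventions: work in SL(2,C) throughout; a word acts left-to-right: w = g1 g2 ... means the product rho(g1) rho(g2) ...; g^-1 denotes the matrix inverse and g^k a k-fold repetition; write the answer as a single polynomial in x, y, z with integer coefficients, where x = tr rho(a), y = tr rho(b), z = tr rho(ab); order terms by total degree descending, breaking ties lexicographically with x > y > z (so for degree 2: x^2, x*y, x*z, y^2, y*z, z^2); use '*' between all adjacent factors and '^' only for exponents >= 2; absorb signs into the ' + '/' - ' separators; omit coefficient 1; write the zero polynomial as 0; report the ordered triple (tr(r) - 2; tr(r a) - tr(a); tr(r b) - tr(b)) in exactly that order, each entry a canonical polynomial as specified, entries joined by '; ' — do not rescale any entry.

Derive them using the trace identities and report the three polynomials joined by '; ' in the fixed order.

tr(b a b) = tr(b) * tr(a b) - tr(a)   [square of b] = y*z - x
reduce: tr(b a b a) = tr(a b) * tr(a b) - tr(1) = z^2 - 2
tr(b a b^2) = tr(b) * tr(b a b) - tr(b a) = y^2*z - x*y - z
assemble the triple (tr(r) - 2; tr(r a) - x; tr(r b) - y)

y*z - x - 2; z^2 - x - 2; y^2*z - x*y - y - z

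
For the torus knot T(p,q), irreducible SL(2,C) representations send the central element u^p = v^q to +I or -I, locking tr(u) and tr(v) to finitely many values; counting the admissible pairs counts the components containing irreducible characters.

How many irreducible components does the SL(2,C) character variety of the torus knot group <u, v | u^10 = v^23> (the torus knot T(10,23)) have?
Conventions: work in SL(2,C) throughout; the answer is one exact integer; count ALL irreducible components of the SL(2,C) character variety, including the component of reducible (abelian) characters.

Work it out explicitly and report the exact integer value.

In the torus knot group T(10,23), u^10 = v^23 is central, so an irreducible representation sends it to +I or -I (Schur).
So on each irreducible component the traces are pinned: tr(u) = 2*cos(pi*alpha/10) with 1 <= alpha <= 9, tr(v) = 2*cos(pi*beta/23) with 1 <= beta <= 22.
u^10 = (-1)^alpha I and v^23 = (-1)^beta I must agree, so alpha and beta have equal parity.
Counting: 5 odd alphas x 11 odd betas + 4 even alphas x 11 even betas = 55 + 44 = 99.
Total: 99 irreducible-character components + 1 reducible (abelian) component = 100.

100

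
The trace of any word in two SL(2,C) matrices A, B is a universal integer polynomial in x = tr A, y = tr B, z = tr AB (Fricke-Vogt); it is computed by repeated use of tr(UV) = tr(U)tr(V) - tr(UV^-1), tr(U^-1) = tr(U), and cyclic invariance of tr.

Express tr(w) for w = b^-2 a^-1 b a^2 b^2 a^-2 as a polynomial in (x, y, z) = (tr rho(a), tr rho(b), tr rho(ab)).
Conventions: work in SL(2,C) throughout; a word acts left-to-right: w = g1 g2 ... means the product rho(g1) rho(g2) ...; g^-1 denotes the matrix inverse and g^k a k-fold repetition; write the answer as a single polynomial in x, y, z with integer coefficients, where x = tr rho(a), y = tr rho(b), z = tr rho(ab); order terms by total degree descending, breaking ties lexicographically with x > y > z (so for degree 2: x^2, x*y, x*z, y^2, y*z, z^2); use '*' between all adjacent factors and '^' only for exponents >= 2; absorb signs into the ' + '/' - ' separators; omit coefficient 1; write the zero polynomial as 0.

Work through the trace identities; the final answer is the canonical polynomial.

so tr(b^2 a) = tr(b)*tr(a b) - tr(a)   [square of b] = y*z - x
tr(b^2) = tr(b)*tr(b) - tr(1)   [square of b] = y^2 - 2
tr(b a^2 b) = tr(a)*tr(b^2 a) - tr(b^2)   [square of a] = x*y*z - x^2 - y^2 + 2
tr(b a b a) = tr(b a)*tr(b a) - tr(1)   [split at a repeated b] = z^2 - 2
tr(b a^2 b a) = tr(a)*tr(b a b a) - tr(b a b)   [square of a] = x*z^2 - y*z - x
tr(a^-1 b a^2 b) = tr(b a^2 b)*tr(a) - tr(b a^2 b a)   [inverse elimination on a] = x^2*y*z - x^3 - x*y^2 - x*z^2 + y*z + 3*x
reduce: tr(a^2 b) = tr(a)*tr(b a) - tr(b)   [square of a] = x*z - y
reduce: tr(b a^2 b^2) = tr(b)*tr(a^2 b^2) - tr(a^2 b)   [square of b] = x*y^2*z - x^2*y - y^3 - x*z + 3*y
so tr(a b a^2) = tr(a)*tr(a b a) - tr(a b)   [square of a] = x^2*z - x*y - z
reduce: tr(a^2 b^2 a b) = tr(b)*tr(a b a^2 b) - tr(a b a^2)   [square of b] = x*y*z^2 - x^2*z - y^2*z + z
so tr(a^2 b^2 a) = tr(a)*tr(a b^2 a) - tr(a b^2)   [square of a] = x^2*y*z - x^3 - x*y^2 - y*z + 3*x
reduce: tr(b a^2 b^2 a b) = tr(b)*tr(a^2 b^2 a b) - tr(a^2 b^2 a)   [square of b] = x*y^2*z^2 - 2*x^2*y*z - y^3*z + x^3 + x*y^2 + 2*y*z - 3*x
reduce: tr(b a b a b a) = tr(b a b a)*tr(b a) - tr(a b)   [split at a repeated b] = z^3 - 3*z
so tr(b a b a b) = tr(b)*tr(a b a b) - tr(a b a)   [square of b] = y*z^2 - x*z - y
reduce: tr(a b a b a^2 b) = tr(a)*tr(b a b a b a) - tr(b a b a b)   [square of a] = x*z^3 - y*z^2 - 2*x*z + y
so tr(a b a b a^2) = tr(a)*tr(b a b a^2) - tr(b a b a)   [square of a] = x^2*z^2 - x*y*z - x^2 - z^2 + 2
tr(b a^2 b^2 a b a) = tr(b)*tr(a b a b a^2 b) - tr(a b a b a^2)   [square of b] = x*y*z^3 - x^2*z^2 - y^2*z^2 - x*y*z + x^2 + y^2 + z^2 - 2
tr(a^-1 b a^2 b^2 a b) = tr(b a^2 b^2 a b)*tr(a) - tr(b a^2 b^2 a b a)   [inverse elimination on a] = x^2*y^2*z^2 - 2*x^3*y*z - x*y^3*z - x*y*z^3 + x^4 + x^2*y^2 + x^2*z^2 + y^2*z^2 + 3*x*y*z - 4*x^2 - y^2 - z^2 + 2
reduce: tr(b^-1 a^-1 b a^2 b^2 a) = tr(a^-1 b a^2 b^2 a)*tr(b) - tr(a^-1 b a^2 b^2 a b)   [inverse elimination on b] = -x^2*y^2*z^2 + 2*x^3*y*z + 2*x*y^3*z + x*y*z^3 - x^4 - 2*x^2*y^2 - x^2*z^2 - y^4 - y^2*z^2 - 4*x*y*z + 4*x^2 + 4*y^2 + z^2 - 2
tr(b^-1 a^-1 b a^2 b^2 a^-1) = tr(b^-1 a^-1 b a^2 b^2)*tr(a) - tr(b^-1 a^-1 b a^2 b^2 a)   [inverse elimination on a] = x^2*y^2*z^2 - x^3*y*z - 2*x*y^3*z - x*y*z^3 + x^2*y^2 + y^4 + y^2*z^2 + 5*x*y*z - x^2 - 4*y^2 - z^2 + 2
tr(b^-1 a^-1 b a^2 b^2 a^-2) = tr(b^-1 a^-1 b a^2 b^2 a^-1)*tr(a) - tr(b^-1 a^-1 b a^2 b^2)   [inverse elimination on a] = x^3*y^2*z^2 - x^4*y*z - 2*x^2*y^3*z - x^2*y*z^3 + x^3*y^2 + x*y^4 + x*y^2*z^2 + 4*x^2*y*z - 3*x*y^2 - y*z - x
tr(b a^2 b^2 a^-1) = tr(b a^2 b^2)*tr(a) - tr(b a^2 b^2 a)   [inverse elimination on a] = x^2*y^2*z - x^3*y - x*y^3 - x*y*z^2 + y^2*z + 3*x*y - z
tr(a^-1 b a^2 b^2 a^-1) = tr(b a^2 b^2 a^-1)*tr(a) - tr(b a^2 b^2)   [inverse elimination on a] = x^3*y^2*z - x^4*y - x^2*y^3 - x^2*y*z^2 + 4*x^2*y + y^3 - 3*y
so tr(a^-1 b a^2 b^2 a^-2) = tr(a^-1 b a^2 b^2 a^-1)*tr(a) - tr(a^-1 b a^2 b^2)   [inverse elimination on a] = x^4*y^2*z - x^5*y - x^3*y^3 - x^3*y*z^2 - x^2*y^2*z + 5*x^3*y + 2*x*y^3 + x*y*z^2 - y^2*z - 6*x*y + z
so tr(b^-2 a^-1 b a^2 b^2 a^-2) = tr(b^-1 a^-1 b a^2 b^2 a^-2)*tr(b) - tr(b^-1 a^-1 b a^2 b^2 a^-2 b)   [inverse elimination on b] = x^3*y^3*z^2 - 2*x^4*y^2*z - 2*x^2*y^4*z - x^2*y^2*z^3 + x^5*y + 2*x^3*y^3 + x^3*y*z^2 + x*y^5 + x*y^3*z^2 + 5*x^2*y^2*z - 5*x^3*y - 5*x*y^3 - x*y*z^2 + 5*x*y - z

x^3*y^3*z^2 - 2*x^4*y^2*z - 2*x^2*y^4*z - x^2*y^2*z^3 + x^5*y + 2*x^3*y^3 + x^3*y*z^2 + x*y^5 + x*y^3*z^2 + 5*x^2*y^2*z - 5*x^3*y - 5*x*y^3 - x*y*z^2 + 5*x*y - z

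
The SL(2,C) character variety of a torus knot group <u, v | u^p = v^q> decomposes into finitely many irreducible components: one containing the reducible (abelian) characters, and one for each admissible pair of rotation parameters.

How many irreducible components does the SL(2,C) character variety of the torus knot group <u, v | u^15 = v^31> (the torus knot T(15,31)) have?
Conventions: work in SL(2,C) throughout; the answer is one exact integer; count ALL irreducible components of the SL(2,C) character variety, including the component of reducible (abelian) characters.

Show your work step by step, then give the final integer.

211

In the torus knot group T(15,31), u^15 = v^31 is central, so an irreducible representation sends it to +I or -I (Schur).
So on each irreducible component the traces are pinned: tr(u) = 2*cos(pi*alpha/15) with 1 <= alpha <= 14, tr(v) = 2*cos(pi*beta/31) with 1 <= beta <= 30.
The two central values (-1)^alpha I and (-1)^beta I must be the same matrix, so alpha and beta share a parity.
Enumerate parity-matched pairs: 7*15 odd-odd plus 7*15 even-even gives 210.
That is 210 components of irreducible characters, and with the reducible (abelian) component the total is 211.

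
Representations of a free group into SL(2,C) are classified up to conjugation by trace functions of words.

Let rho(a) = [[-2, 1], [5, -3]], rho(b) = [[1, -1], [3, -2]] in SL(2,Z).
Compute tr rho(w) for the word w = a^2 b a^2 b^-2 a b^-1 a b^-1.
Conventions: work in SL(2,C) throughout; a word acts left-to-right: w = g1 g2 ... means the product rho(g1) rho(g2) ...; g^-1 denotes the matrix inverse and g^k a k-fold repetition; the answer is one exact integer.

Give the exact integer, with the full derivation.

rho(a) = [[-2, 1], [5, -3]]
... * rho(a) = [[-2, 1], [5, -3]]  ->  [[9, -5], [-25, 14]]
... * rho(b) = [[1, -1], [3, -2]]  ->  [[-6, 1], [17, -3]]
... * rho(a) = [[-2, 1], [5, -3]]  ->  [[17, -9], [-49, 26]]
... * rho(a) = [[-2, 1], [5, -3]]  ->  [[-79, 44], [228, -127]]
... * rho(b^-1) = [[-2, 1], [-3, 1]]  ->  [[26, -35], [-75, 101]]
... * rho(b^-1) = [[-2, 1], [-3, 1]]  ->  [[53, -9], [-153, 26]]
... * rho(a) = [[-2, 1], [5, -3]]  ->  [[-151, 80], [436, -231]]
... * rho(b^-1) = [[-2, 1], [-3, 1]]  ->  [[62, -71], [-179, 205]]
... * rho(a) = [[-2, 1], [5, -3]]  ->  [[-479, 275], [1383, -794]]
... * rho(b^-1) = [[-2, 1], [-3, 1]]  ->  [[133, -204], [-384, 589]]
tr = 133 + 589 = 722

722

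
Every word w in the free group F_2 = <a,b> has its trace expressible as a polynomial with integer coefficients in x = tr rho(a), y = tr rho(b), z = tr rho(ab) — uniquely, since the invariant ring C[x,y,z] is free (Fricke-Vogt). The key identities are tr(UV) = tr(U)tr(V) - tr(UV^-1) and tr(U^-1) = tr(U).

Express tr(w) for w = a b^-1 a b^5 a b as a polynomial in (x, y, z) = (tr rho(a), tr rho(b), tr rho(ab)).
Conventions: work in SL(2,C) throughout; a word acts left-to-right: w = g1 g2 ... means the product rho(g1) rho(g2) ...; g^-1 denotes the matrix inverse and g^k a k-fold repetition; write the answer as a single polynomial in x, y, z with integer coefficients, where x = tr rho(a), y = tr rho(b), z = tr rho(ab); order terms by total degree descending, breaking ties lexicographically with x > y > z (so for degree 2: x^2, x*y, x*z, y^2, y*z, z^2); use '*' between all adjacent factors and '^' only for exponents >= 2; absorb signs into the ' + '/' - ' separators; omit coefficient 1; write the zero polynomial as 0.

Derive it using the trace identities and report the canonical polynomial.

x*y^5*z^2 - x^2*y^4*z - y^6*z - y^4*z^3 - 2*x*y^3*z^2 + 2*x^2*y^2*z + 6*y^4*z + 3*y^2*z^3 - x*y*z^2 - 10*y^2*z - z^3 + x*y + 3*z

trace(a b a b) = trace(b a) * trace(b a) - trace(1) = z^2 - 2
trace(a b a) = trace(a) * trace(b a) - trace(b) = x*z - y
trace(a b a b^2) = trace(b) * trace(a b a b) - trace(a b a) = y*z^2 - x*z - y
trace(a b a b^3) = trace(b) * trace(a b a b^2) - trace(a b a b) = y^2*z^2 - x*y*z - y^2 - z^2 + 2
trace(b^4 a b a) = trace(b) * trace(a b a b^3) - trace(a b a b^2) = y^3*z^2 - x*y^2*z - y^3 - 2*y*z^2 + x*z + 3*y
and trace(b a b) = trace(b) * trace(a b) - trace(a) = y*z - x
trace(b^2 a b) = trace(b) * trace(b a b) - trace(b a) = y^2*z - x*y - z
next, trace(b^2 a b^2) = trace(b) * trace(b^2 a b) - trace(b^2 a) = y^3*z - x*y^2 - 2*y*z + x
trace(b^4 a b) = trace(b) * trace(b^2 a b^2) - trace(b^2 a b) = y^4*z - x*y^3 - 3*y^2*z + 2*x*y + z
trace(b a b a^2 b^3) = trace(a) * trace(b^4 a b a) - trace(b^4 a b) = x*y^3*z^2 - x^2*y^2*z - y^4*z - 2*x*y*z^2 + x^2*z + 3*y^2*z + x*y - z
and trace(a b a^2 b^2) = trace(a) * trace(b^2 a b a) - trace(b^2 a b) = x*y*z^2 - x^2*z - y^2*z + z
next, trace(a b a^2 b) = trace(a) * trace(b a b a) - trace(b a b) = x*z^2 - y*z - x
trace(b a b a^2 b^2) = trace(b) * trace(a b a^2 b^2) - trace(a b a^2 b) = x*y^2*z^2 - x^2*y*z - y^3*z - x*z^2 + 2*y*z + x
and trace(a b^5 a b a) = trace(b) * trace(b a b a^2 b^3) - trace(b a b a^2 b^2) = x*y^4*z^2 - x^2*y^3*z - y^5*z - 3*x*y^2*z^2 + 2*x^2*y*z + 4*y^3*z + x*y^2 + x*z^2 - 3*y*z - x
trace(a b a b a b) = trace(a b) * trace(a b a b) - trace(a^-1 b^-1) = z^3 - 3*z
next, trace(b a b a b a b) = trace(b) * trace(a b a b a b) - trace(a b a b a) = y*z^3 - x*z^2 - 2*y*z + x
next, trace(b^2 a b a b a b) = trace(b) * trace(b a b a b a b) - trace(b a b a b a) = y^2*z^3 - x*y*z^2 - 2*y^2*z - z^3 + x*y + 3*z
next, trace(b^3 a b a b a b) = trace(b) * trace(b^2 a b a b a b) - trace(b^2 a b a b a) = y^3*z^3 - x*y^2*z^2 - 2*y^3*z - 2*y*z^3 + x*y^2 + x*z^2 + 5*y*z - x
trace(a b^5 a b a b) = trace(b) * trace(b^3 a b a b a b) - trace(b^3 a b a b a) = y^4*z^3 - x*y^3*z^2 - 2*y^4*z - 3*y^2*z^3 + x*y^3 + 2*x*y*z^2 + 7*y^2*z + z^3 - 2*x*y - 3*z
next, trace(a b^-1 a b^5 a b) = trace(a b^5 a b a) * trace(b) - trace(a b^5 a b a b) = x*y^5*z^2 - x^2*y^4*z - y^6*z - y^4*z^3 - 2*x*y^3*z^2 + 2*x^2*y^2*z + 6*y^4*z + 3*y^2*z^3 - x*y*z^2 - 10*y^2*z - z^3 + x*y + 3*z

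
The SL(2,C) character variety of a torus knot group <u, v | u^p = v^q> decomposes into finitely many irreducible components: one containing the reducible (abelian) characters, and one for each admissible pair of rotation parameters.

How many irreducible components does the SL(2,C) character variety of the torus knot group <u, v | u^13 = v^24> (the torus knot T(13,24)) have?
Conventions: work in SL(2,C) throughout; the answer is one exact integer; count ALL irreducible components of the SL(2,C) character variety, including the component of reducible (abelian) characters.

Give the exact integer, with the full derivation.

Gamma = < u, v | u^13 = v^24 > (torus knot T(13,24)); the central element u^13 = v^24 acts as +I or -I in any irreducible SL(2,C) representation.
On an irreducible component, tr(u) is locked at 2*cos(pi*alpha/13) for some alpha in 1..12, and tr(v) at 2*cos(pi*beta/24) for some beta in 1..23.
The two central values (-1)^alpha I and (-1)^beta I must be the same matrix, so alpha and beta share a parity.
count pairs: odd alpha (6 choices) x odd beta (12), plus even alpha (6) x even beta (11): 6*12 + 6*11 = 138.
Total: 138 irreducible-character components + 1 reducible (abelian) component = 139.

139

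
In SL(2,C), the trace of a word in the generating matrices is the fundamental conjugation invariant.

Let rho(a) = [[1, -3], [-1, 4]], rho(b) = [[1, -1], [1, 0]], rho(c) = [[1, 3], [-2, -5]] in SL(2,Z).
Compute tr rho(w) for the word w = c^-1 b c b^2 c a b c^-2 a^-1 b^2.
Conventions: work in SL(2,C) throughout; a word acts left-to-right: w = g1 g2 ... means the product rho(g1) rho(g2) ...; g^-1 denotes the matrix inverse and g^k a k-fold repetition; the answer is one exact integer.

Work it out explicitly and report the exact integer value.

rho(c^-1) = [[-5, -3], [2, 1]]
... * rho(b) = [[1, -1], [1, 0]]  ->  [[-8, 5], [3, -2]]
... * rho(c) = [[1, 3], [-2, -5]]  ->  [[-18, -49], [7, 19]]
... * rho(b) = [[1, -1], [1, 0]]  ->  [[-67, 18], [26, -7]]
... * rho(b) = [[1, -1], [1, 0]]  ->  [[-49, 67], [19, -26]]
... * rho(c) = [[1, 3], [-2, -5]]  ->  [[-183, -482], [71, 187]]
... * rho(a) = [[1, -3], [-1, 4]]  ->  [[299, -1379], [-116, 535]]
... * rho(b) = [[1, -1], [1, 0]]  ->  [[-1080, -299], [419, 116]]
... * rho(c^-1) = [[-5, -3], [2, 1]]  ->  [[4802, 2941], [-1863, -1141]]
... * rho(c^-1) = [[-5, -3], [2, 1]]  ->  [[-18128, -11465], [7033, 4448]]
... * rho(a^-1) = [[4, 3], [1, 1]]  ->  [[-83977, -65849], [32580, 25547]]
... * rho(b) = [[1, -1], [1, 0]]  ->  [[-149826, 83977], [58127, -32580]]
... * rho(b) = [[1, -1], [1, 0]]  ->  [[-65849, 149826], [25547, -58127]]
tr = -65849 + -58127 = -123976

-123976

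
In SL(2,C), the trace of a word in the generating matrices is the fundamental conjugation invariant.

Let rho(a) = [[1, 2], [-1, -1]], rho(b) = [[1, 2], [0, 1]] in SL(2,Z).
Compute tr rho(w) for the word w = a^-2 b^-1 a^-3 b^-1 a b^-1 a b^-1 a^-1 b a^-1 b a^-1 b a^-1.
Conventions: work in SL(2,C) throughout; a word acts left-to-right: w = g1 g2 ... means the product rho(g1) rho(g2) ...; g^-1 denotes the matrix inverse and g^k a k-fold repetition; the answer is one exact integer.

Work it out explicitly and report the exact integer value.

50

rho(a^-1) = [[-1, -2], [1, 1]]
... * rho(a^-1) = [[-1, -2], [1, 1]]  ->  [[-1, 0], [0, -1]]
... * rho(b^-1) = [[1, -2], [0, 1]]  ->  [[-1, 2], [0, -1]]
... * rho(a^-1) = [[-1, -2], [1, 1]]  ->  [[3, 4], [-1, -1]]
... * rho(a^-1) = [[-1, -2], [1, 1]]  ->  [[1, -2], [0, 1]]
... * rho(a^-1) = [[-1, -2], [1, 1]]  ->  [[-3, -4], [1, 1]]
... * rho(b^-1) = [[1, -2], [0, 1]]  ->  [[-3, 2], [1, -1]]
... * rho(a) = [[1, 2], [-1, -1]]  ->  [[-5, -8], [2, 3]]
... * rho(b^-1) = [[1, -2], [0, 1]]  ->  [[-5, 2], [2, -1]]
... * rho(a) = [[1, 2], [-1, -1]]  ->  [[-7, -12], [3, 5]]
... * rho(b^-1) = [[1, -2], [0, 1]]  ->  [[-7, 2], [3, -1]]
... * rho(a^-1) = [[-1, -2], [1, 1]]  ->  [[9, 16], [-4, -7]]
... * rho(b) = [[1, 2], [0, 1]]  ->  [[9, 34], [-4, -15]]
... * rho(a^-1) = [[-1, -2], [1, 1]]  ->  [[25, 16], [-11, -7]]
... * rho(b) = [[1, 2], [0, 1]]  ->  [[25, 66], [-11, -29]]
... * rho(a^-1) = [[-1, -2], [1, 1]]  ->  [[41, 16], [-18, -7]]
... * rho(b) = [[1, 2], [0, 1]]  ->  [[41, 98], [-18, -43]]
... * rho(a^-1) = [[-1, -2], [1, 1]]  ->  [[57, 16], [-25, -7]]
tr = 57 + -7 = 50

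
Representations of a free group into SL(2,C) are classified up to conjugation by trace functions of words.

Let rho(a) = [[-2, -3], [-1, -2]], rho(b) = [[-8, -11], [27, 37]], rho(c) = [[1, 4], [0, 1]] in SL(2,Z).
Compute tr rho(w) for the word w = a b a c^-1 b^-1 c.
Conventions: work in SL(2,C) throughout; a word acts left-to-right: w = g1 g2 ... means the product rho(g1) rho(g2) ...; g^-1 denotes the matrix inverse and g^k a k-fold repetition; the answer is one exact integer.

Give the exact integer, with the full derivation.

rho(a) = [[-2, -3], [-1, -2]]
... * rho(b) = [[-8, -11], [27, 37]]  ->  [[-65, -89], [-46, -63]]
... * rho(a) = [[-2, -3], [-1, -2]]  ->  [[219, 373], [155, 264]]
... * rho(c^-1) = [[1, -4], [0, 1]]  ->  [[219, -503], [155, -356]]
... * rho(b^-1) = [[37, 11], [-27, -8]]  ->  [[21684, 6433], [15347, 4553]]
... * rho(c) = [[1, 4], [0, 1]]  ->  [[21684, 93169], [15347, 65941]]
tr = 21684 + 65941 = 87625

87625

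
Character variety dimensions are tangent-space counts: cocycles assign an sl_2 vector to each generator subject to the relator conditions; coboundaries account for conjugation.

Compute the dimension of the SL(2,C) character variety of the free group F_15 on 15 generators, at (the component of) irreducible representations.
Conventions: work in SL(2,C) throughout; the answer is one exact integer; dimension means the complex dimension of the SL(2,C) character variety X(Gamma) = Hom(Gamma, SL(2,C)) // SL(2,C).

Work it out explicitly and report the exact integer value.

The free group F_15: 15 generators, no relators.
A cocycle picks one sl_2 vector per generator freely, giving dim Z^1 = 3*15 = 45.
Irreducibility makes the coboundary map sl_2 -> Z^1 injective (trivial centralizer), so dim B^1 = 3.
Therefore dim X = 45 - 3 = 42.

42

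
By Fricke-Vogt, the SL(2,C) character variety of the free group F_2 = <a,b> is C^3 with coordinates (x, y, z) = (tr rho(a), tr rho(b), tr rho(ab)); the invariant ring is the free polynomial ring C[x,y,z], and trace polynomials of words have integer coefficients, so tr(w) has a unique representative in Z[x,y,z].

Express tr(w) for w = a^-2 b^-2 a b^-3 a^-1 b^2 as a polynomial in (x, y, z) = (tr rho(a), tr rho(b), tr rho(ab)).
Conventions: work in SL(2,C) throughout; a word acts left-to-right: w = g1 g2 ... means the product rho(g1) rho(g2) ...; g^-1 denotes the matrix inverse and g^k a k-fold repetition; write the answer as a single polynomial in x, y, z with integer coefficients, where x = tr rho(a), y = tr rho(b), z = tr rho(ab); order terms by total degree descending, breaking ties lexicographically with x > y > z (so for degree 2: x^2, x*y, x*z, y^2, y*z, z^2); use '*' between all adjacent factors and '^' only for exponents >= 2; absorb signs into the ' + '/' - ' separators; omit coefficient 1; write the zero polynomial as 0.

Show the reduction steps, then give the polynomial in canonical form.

x^3*y^6*z - x^4*y^5 - x^2*y^7 - 2*x^2*y^5*z^2 - x^3*y^4*z + x*y^6*z + x*y^4*z^3 + 2*x^4*y^3 + 6*x^2*y^5 + 3*x^2*y^3*z^2 - 5*x*y^4*z - x*y^2*z^3 - x^4*y - 9*x^2*y^3 - x^2*y*z^2 + 5*x*y^2*z + 3*x^2*y - y^3 - x*z + 3*y

apply: tr(b^-1) = tr(b) = y
apply: tr(b^-2) = tr(b^-1)*tr(b) - tr(1) = y^2 - 2
use: tr(a^2) = tr(a)*tr(a) - tr(1) = x^2 - 2
apply: tr(a^2 b) = tr(a)*tr(b a) - tr(b) = x*z - y
use: tr(a b^2 a) = tr(b)*tr(a^2 b) - tr(a^2) = x*y*z - x^2 - y^2 + 2
apply: tr(a b^2) = tr(b)*tr(a b) - tr(a) = y*z - x
use: tr(a b^2 a^2) = tr(a)*tr(a b^2 a) - tr(a b^2) = x^2*y*z - x^3 - x*y^2 - y*z + 3*x
tr(a b a b) = tr(a b)*tr(a b) - tr(1)   [split at repeated a] = z^2 - 2
use: tr(b a b^2 a) = tr(b)*tr(a b a b) - tr(a b a) = y*z^2 - x*z - y
tr(b a b^2) = tr(b)*tr(a b^2) - tr(a b) = y^2*z - x*y - z
tr(a b^2 a^2 b) = tr(a)*tr(b a b^2 a) - tr(b a b^2) = x*y*z^2 - x^2*z - y^2*z + z
tr(b^-1 a b^2 a^2) = tr(a b^2 a^2)*tr(b) - tr(a b^2 a^2 b) = x^2*y^2*z - x^3*y - x*y^3 - x*y*z^2 + x^2*z + 3*x*y - z
tr(b^2 a^2 b^-2 a) = tr(b^-1 a b^2 a^2)*tr(b) - tr(b^-1 a b^2 a^2 b) = x^2*y^3*z - x^3*y^2 - x*y^4 - x*y^2*z^2 + x^3 + 4*x*y^2 - 3*x
apply: tr(a b^-2 a^-1 b^2 a) = tr(b^2 a^2 b^-2)*tr(a) - tr(b^2 a^2 b^-2 a) = -x^2*y^3*z + x^3*y^2 + x*y^4 + x*y^2*z^2 - 4*x*y^2 + x
apply: tr(a b^2 a b a) = tr(a)*tr(b^2 a b a) - tr(b^2 a b) = x*y*z^2 - x^2*z - y^2*z + z
tr(a b a b a b) = tr(a b a b)*tr(a b) - tr(b a)   [split at repeated a] = z^3 - 3*z
use: tr(a b a b a) = tr(a)*tr(b a b a) - tr(b a b) = x*z^2 - y*z - x
use: tr(a b^2 a b a b) = tr(b)*tr(a b a b a b) - tr(a b a b a) = y*z^3 - x*z^2 - 2*y*z + x
tr(b^2 a b a b^-1 a) = tr(a b^2 a b a)*tr(b) - tr(a b^2 a b a b) = x*y^2*z^2 - x^2*y*z - y^3*z - y*z^3 + x*z^2 + 3*y*z - x
use: tr(b^-1 a^-1 b^2 a b a) = tr(b^2 a b a b^-1)*tr(a) - tr(b^2 a b a b^-1 a) = -x*y^2*z^2 + x^2*y*z + y^3*z + y*z^3 - 3*y*z - x
tr(a b^-2 a^-1 b^2 a b) = tr(b^-1 a^-1 b^2 a b a)*tr(b) - tr(b^-1 a^-1 b^2 a b a b) = -x*y^3*z^2 + x^2*y^2*z + y^4*z + y^2*z^3 - 4*y^2*z + z
use: tr(b^-1 a b^-2 a^-1 b^2 a) = tr(a b^-2 a^-1 b^2 a)*tr(b) - tr(a b^-2 a^-1 b^2 a b) = -x^2*y^4*z + x^3*y^3 + x*y^5 + 2*x*y^3*z^2 - x^2*y^2*z - y^4*z - y^2*z^3 - 4*x*y^3 + 4*y^2*z + x*y - z
use: tr(b^-2 a b^-2 a^-1 b^2 a) = tr(b^-1 a b^-2 a^-1 b^2 a)*tr(b) - tr(b^-1 a b^-2 a^-1 b^2 a b) = -x^2*y^5*z + x^3*y^4 + x*y^6 + 2*x*y^4*z^2 - y^5*z - y^3*z^3 - x^3*y^2 - 5*x*y^4 - x*y^2*z^2 + 4*y^3*z + 5*x*y^2 - y*z - x
tr(a^-1 b^-2 a b^-2 a^-1 b^2) = tr(b^-2 a b^-2 a^-1 b^2)*tr(a) - tr(b^-2 a b^-2 a^-1 b^2 a) = x^2*y^5*z - x^3*y^4 - x*y^6 - 2*x*y^4*z^2 + y^5*z + y^3*z^3 + x^3*y^2 + 5*x*y^4 + x*y^2*z^2 - 4*y^3*z - 4*x*y^2 + y*z - x
tr(a^-1 b^2 a^-2 b^-2 a b^-2) = tr(a^-1 b^-2 a b^-2 a^-1 b^2)*tr(a) - tr(a^-1 b^-2 a b^-2 a^-1 b^2 a) = x^3*y^5*z - x^4*y^4 - x^2*y^6 - 2*x^2*y^4*z^2 + x*y^5*z + x*y^3*z^3 + x^4*y^2 + 5*x^2*y^4 + x^2*y^2*z^2 - 4*x*y^3*z - 4*x^2*y^2 + x*y*z - x^2 - y^2 + 2
tr(b^3) = tr(b)*tr(b^2) - tr(b) = y^3 - 3*y
tr(b a b^3) = tr(b)*tr(a b^3) - tr(a b^2) = y^3*z - x*y^2 - 2*y*z + x
tr(b a b^3 a) = tr(b)*tr(b a b a b) - tr(b a b a) = y^2*z^2 - x*y*z - y^2 - z^2 + 2
tr(a b^3 a^-1 b) = tr(b a b^3)*tr(a) - tr(b a b^3 a) = x*y^3*z - x^2*y^2 - y^2*z^2 - x*y*z + x^2 + y^2 + z^2 - 2
apply: tr(b^2 a^-1 b^-1 a b) = tr(a b^3 a^-1)*tr(b) - tr(a b^3 a^-1 b) = -x*y^3*z + x^2*y^2 + y^4 + y^2*z^2 + x*y*z - x^2 - 4*y^2 - z^2 + 2
tr(b^-1 a b a b^2 a) = tr(a b a b^2 a)*tr(b) - tr(a b a b^2 a b) = x*y^2*z^2 - x^2*y*z - y^3*z - y*z^3 + x*z^2 + 3*y*z - x
use: tr(b^2 a^-1 b^-1 a b a) = tr(b^-1 a b a b^2)*tr(a) - tr(b^-1 a b a b^2 a) = -x*y^2*z^2 + x^2*y*z + y^3*z + y*z^3 - 3*y*z - x
tr(b^-1 a b a^-1 b^2 a^-1) = tr(b^2 a^-1 b^-1 a b)*tr(a) - tr(b^2 a^-1 b^-1 a b a) = -x^2*y^3*z + x^3*y^2 + x*y^4 + 2*x*y^2*z^2 - y^3*z - y*z^3 - x^3 - 4*x*y^2 - x*z^2 + 3*y*z + 3*x
tr(a b a^-1 b) = tr(b a b)*tr(a) - tr(b a b a) = x*y*z - x^2 - z^2 + 2
use: tr(a b a^-1 b^2 a^-2 b^-1) = tr(b^-1 a b a^-1 b^2 a^-1)*tr(a) - tr(b^-1 a b a^-1 b^2) = -x^3*y^3*z + x^4*y^2 + x^2*y^4 + 2*x^2*y^2*z^2 - x*y^3*z - x*y*z^3 - x^4 - 4*x^2*y^2 - x^2*z^2 + 2*x*y*z + 4*x^2 + z^2 - 2
use: tr(b^2 a^-1 b) = tr(b^3)*tr(a) - tr(b^3 a) = x*y^3 - y^2*z - 2*x*y + z
use: tr(b^2 a^-1 b a) = tr(b a b^2)*tr(a) - tr(b a b^2 a) = x*y^2*z - x^2*y - y*z^2 + y
apply: tr(b a^-1 b^2 a^-1) = tr(b^2 a^-1 b)*tr(a) - tr(b^2 a^-1 b a) = x^2*y^3 - 2*x*y^2*z - x^2*y + y*z^2 + x*z - y
tr(a^-1 b^2 a^-2 b^-2 a b) = tr(a b a^-1 b^2 a^-2 b^-1)*tr(b) - tr(a b a^-1 b^2 a^-2) = -x^3*y^4*z + x^4*y^3 + x^2*y^5 + 2*x^2*y^3*z^2 - x*y^4*z - x*y^2*z^3 - x^4*y - 5*x^2*y^3 - x^2*y*z^2 + 4*x*y^2*z + 5*x^2*y - x*z - y
tr(a^-1 b^2 a^-2 b^-2 a b^-1) = tr(a^-1 b^2 a^-2 b^-2 a)*tr(b) - tr(a^-1 b^2 a^-2 b^-2 a b) = x^3*y^4*z - x^4*y^3 - x^2*y^5 - 2*x^2*y^3*z^2 + x*y^4*z + x*y^2*z^3 + x^4*y + 5*x^2*y^3 + x^2*y*z^2 - 4*x*y^2*z - 4*x^2*y + x*z - y
use: tr(a^-2 b^-2 a b^-3 a^-1 b^2) = tr(a^-1 b^2 a^-2 b^-2 a b^-2)*tr(b) - tr(a^-1 b^2 a^-2 b^-2 a b^-1) = x^3*y^6*z - x^4*y^5 - x^2*y^7 - 2*x^2*y^5*z^2 - x^3*y^4*z + x*y^6*z + x*y^4*z^3 + 2*x^4*y^3 + 6*x^2*y^5 + 3*x^2*y^3*z^2 - 5*x*y^4*z - x*y^2*z^3 - x^4*y - 9*x^2*y^3 - x^2*y*z^2 + 5*x*y^2*z + 3*x^2*y - y^3 - x*z + 3*y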